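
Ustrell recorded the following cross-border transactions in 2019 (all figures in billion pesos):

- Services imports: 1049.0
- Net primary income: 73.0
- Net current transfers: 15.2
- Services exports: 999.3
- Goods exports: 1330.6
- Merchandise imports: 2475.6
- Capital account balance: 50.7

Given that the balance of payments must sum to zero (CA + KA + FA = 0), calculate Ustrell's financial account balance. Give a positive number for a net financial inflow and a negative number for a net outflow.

Goods balance = 1330.6 - 2475.6 = -1145.0
Services balance = 999.3 - 1049.0 = -49.7
Trade balance (goods + services) = -1145.0 + (-49.7) = -1194.7
Net primary income = 73.0
Net secondary income = 15.2
Current account = -1194.7 + 73.0 + 15.2 = -1106.5
Financial account = -(-1106.5 + 50.7) = 1055.8

1055.8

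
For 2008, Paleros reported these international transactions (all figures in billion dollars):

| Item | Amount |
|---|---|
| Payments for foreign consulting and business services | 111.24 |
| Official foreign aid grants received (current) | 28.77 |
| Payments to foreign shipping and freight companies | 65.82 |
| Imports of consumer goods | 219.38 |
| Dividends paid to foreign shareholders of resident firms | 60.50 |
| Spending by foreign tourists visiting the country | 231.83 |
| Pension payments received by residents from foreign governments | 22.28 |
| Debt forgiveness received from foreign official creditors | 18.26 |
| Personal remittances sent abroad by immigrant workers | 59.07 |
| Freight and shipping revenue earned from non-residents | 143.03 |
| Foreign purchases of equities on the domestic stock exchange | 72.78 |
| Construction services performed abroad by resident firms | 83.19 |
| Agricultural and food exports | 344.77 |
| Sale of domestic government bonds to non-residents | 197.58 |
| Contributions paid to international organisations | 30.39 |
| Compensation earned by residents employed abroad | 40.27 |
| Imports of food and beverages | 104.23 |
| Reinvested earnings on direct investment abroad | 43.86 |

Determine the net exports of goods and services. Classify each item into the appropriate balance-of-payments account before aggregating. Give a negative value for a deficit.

Goods: -104.23 - 219.38 + 344.77 = 21.16
Services: 231.83 - 111.24 + 83.19 + 143.03 - 65.82 = 280.99
Trade balance = 21.16 + 280.99 = 302.15
(Excluded from the trade balance — secondary income: official foreign aid grants received (current) 28.77, pension payments received by residents from foreign governments 22.28, personal remittances sent abroad by immigrant workers 59.07, contributions paid to international organisations 30.39; primary income: dividends paid to foreign shareholders of resident firms 60.50, compensation earned by residents employed abroad 40.27, reinvested earnings on direct investment abroad 43.86; capital account: debt forgiveness received from foreign official creditors 18.26; financial account: foreign purchases of equities on the domestic stock exchange 72.78, sale of domestic government bonds to non-residents 197.58.)

302.15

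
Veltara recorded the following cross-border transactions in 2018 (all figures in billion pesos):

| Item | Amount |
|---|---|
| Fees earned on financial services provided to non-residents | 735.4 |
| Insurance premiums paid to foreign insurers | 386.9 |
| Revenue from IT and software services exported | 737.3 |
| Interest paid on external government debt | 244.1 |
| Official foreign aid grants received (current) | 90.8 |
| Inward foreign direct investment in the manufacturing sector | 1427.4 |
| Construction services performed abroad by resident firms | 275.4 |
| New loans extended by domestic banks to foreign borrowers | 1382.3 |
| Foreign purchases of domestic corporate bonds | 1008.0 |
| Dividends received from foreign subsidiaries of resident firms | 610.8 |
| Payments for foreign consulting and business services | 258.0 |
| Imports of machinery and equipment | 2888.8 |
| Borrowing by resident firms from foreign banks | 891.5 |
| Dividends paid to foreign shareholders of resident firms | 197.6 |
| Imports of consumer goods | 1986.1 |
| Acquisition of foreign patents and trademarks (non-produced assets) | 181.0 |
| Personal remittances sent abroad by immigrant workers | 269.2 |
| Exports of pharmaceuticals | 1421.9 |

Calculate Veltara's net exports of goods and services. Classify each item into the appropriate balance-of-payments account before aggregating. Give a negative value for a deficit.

-2349.8

Goods: 1421.9 - 2888.8 - 1986.1 = -3453.0
Services: -386.9 + 275.4 + 735.4 + 737.3 - 258.0 = 1103.2
Trade balance = -3453.0 + 1103.2 = -2349.8
(Excluded from the trade balance — primary income: interest paid on external government debt 244.1, dividends received from foreign subsidiaries of resident firms 610.8, dividends paid to foreign shareholders of resident firms 197.6; secondary income: official foreign aid grants received (current) 90.8, personal remittances sent abroad by immigrant workers 269.2; financial account: inward foreign direct investment in the manufacturing sector 1427.4, new loans extended by domestic banks to foreign borrowers 1382.3, foreign purchases of domestic corporate bonds 1008.0, borrowing by resident firms from foreign banks 891.5; capital account: acquisition of foreign patents and trademarks (non-produced assets) 181.0.)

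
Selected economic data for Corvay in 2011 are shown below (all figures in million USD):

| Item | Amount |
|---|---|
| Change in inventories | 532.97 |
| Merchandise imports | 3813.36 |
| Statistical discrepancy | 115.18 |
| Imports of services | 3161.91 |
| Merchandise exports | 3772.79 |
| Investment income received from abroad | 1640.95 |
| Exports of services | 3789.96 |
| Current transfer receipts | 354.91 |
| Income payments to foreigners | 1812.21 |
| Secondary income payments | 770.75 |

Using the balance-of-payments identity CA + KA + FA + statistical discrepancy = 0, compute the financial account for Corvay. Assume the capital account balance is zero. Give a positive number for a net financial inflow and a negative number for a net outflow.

Goods balance = 3772.79 - 3813.36 = -40.57
Services balance = 3789.96 - 3161.91 = 628.05
Trade balance (goods + services) = -40.57 + 628.05 = 587.48
Net primary income = 1640.95 - 1812.21 = -171.26
Net secondary income = 354.91 - 770.75 = -415.84
Current account = 587.48 + (-171.26) + (-415.84) = 0.38
Financial account = -(0.38 + 115.18) = -115.56

-115.56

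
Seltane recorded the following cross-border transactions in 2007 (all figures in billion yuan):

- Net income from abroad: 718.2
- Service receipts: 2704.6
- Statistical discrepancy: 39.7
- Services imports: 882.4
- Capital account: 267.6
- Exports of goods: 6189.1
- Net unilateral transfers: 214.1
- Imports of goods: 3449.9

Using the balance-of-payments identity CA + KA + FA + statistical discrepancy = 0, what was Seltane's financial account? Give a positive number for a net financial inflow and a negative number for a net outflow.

Goods balance = 6189.1 - 3449.9 = 2739.2
Services balance = 2704.6 - 882.4 = 1822.2
Trade balance (goods + services) = 2739.2 + 1822.2 = 4561.4
Net primary income = 718.2
Net secondary income = 214.1
Current account = 4561.4 + 718.2 + 214.1 = 5493.7
Financial account = -(5493.7 + 267.6 + 39.7) = -5801.0

-5801.0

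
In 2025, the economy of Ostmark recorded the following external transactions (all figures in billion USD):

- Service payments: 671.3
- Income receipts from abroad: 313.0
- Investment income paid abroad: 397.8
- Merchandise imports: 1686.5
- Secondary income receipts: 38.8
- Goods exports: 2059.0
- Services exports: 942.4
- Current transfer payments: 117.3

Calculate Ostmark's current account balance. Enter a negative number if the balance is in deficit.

480.3

Goods balance = 2059.0 - 1686.5 = 372.5
Services balance = 942.4 - 671.3 = 271.1
Trade balance (goods + services) = 372.5 + 271.1 = 643.6
Net primary income = 313.0 - 397.8 = -84.8
Net secondary income = 38.8 - 117.3 = -78.5
Current account = 643.6 + (-84.8) + (-78.5) = 480.3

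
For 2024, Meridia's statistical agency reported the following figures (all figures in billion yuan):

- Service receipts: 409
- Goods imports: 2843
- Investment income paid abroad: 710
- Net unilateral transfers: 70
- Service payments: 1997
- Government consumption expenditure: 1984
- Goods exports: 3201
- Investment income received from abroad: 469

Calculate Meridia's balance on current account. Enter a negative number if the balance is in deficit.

Goods balance = 3201 - 2843 = 358
Services balance = 409 - 1997 = -1588
Trade balance (goods + services) = 358 + (-1588) = -1230
Net primary income = 469 - 710 = -241
Net secondary income = 70
Current account = -1230 + (-241) + 70 = -1401

-1401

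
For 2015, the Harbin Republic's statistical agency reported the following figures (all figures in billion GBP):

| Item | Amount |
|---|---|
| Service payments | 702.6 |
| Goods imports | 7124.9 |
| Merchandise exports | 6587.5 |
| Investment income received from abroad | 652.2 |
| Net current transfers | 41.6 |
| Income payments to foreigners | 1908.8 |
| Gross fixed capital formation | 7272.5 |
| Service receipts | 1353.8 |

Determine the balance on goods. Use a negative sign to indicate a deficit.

Goods balance = 6587.5 - 7124.9 = -537.4

-537.4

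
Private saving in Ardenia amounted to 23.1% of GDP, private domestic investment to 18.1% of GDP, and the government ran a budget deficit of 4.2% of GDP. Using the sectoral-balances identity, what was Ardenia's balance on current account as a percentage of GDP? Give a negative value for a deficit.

By the sectoral-balances identity, CA = (S_private - I) + (T - G).
Private balance = 23.1 - 18.1 = 5.0
Government balance (T - G) = -4.2
CA = 5.0 + (-4.2) = 0.8

0.8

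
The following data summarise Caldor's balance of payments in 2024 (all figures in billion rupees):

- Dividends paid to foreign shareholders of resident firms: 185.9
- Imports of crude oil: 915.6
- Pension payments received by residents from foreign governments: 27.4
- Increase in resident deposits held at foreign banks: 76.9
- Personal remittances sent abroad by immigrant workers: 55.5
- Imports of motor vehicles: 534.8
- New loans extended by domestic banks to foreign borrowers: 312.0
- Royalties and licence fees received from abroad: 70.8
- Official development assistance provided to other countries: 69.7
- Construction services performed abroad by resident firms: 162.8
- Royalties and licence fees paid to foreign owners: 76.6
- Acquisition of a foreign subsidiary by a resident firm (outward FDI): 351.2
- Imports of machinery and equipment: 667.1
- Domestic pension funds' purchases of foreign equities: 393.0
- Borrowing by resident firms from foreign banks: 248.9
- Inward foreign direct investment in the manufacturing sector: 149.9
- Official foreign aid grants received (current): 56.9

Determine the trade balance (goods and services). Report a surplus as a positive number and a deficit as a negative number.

-1960.5

Goods: -915.6 - 534.8 - 667.1 = -2117.5
Services: -76.6 + 70.8 + 162.8 = 157.0
Trade balance = -2117.5 + 157.0 = -1960.5
(Excluded from the trade balance — primary income: dividends paid to foreign shareholders of resident firms 185.9; secondary income: pension payments received by residents from foreign governments 27.4, personal remittances sent abroad by immigrant workers 55.5, official development assistance provided to other countries 69.7, official foreign aid grants received (current) 56.9; financial account: increase in resident deposits held at foreign banks 76.9, new loans extended by domestic banks to foreign borrowers 312.0, acquisition of a foreign subsidiary by a resident firm (outward FDI) 351.2, domestic pension funds' purchases of foreign equities 393.0, borrowing by resident firms from foreign banks 248.9, inward foreign direct investment in the manufacturing sector 149.9.)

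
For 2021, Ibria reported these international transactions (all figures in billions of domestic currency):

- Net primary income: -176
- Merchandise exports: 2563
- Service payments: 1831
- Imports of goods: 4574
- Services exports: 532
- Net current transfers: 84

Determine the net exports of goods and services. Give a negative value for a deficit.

Goods balance = 2563 - 4574 = -2011
Services balance = 532 - 1831 = -1299
Trade balance (goods + services) = -2011 + (-1299) = -3310

-3310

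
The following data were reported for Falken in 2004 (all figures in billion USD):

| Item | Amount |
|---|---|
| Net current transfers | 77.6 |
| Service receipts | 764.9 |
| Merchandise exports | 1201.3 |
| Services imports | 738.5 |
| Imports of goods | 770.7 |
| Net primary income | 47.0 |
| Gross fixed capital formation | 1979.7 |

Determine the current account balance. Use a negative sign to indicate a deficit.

581.6

Goods balance = 1201.3 - 770.7 = 430.6
Services balance = 764.9 - 738.5 = 26.4
Trade balance (goods + services) = 430.6 + 26.4 = 457.0
Net primary income = 47.0
Net secondary income = 77.6
Current account = 457.0 + 47.0 + 77.6 = 581.6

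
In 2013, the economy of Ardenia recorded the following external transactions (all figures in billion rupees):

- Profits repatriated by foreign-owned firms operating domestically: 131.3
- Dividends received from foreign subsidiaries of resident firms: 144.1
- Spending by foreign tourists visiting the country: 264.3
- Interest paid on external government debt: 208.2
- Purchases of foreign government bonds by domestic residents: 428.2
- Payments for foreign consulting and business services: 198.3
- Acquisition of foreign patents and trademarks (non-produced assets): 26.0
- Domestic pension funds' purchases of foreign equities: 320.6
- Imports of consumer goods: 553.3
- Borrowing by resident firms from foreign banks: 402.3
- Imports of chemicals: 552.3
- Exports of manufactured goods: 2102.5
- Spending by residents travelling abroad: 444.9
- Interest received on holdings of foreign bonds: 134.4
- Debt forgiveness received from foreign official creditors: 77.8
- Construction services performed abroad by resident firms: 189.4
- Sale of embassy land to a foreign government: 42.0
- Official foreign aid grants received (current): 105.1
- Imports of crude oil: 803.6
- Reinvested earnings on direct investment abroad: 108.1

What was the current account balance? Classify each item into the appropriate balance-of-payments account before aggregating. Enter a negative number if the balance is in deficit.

Goods: -552.3 - 553.3 - 803.6 + 2102.5 = 193.3
Services: 189.4 - 444.9 - 198.3 + 264.3 = -189.5
Primary income: -131.3 + 108.1 + 144.1 - 208.2 + 134.4 = 47.1
Secondary income: 105.1
Current account = 193.3 + (-189.5) + 47.1 + 105.1 = 156.0
(Excluded from the current account — financial account: purchases of foreign government bonds by domestic residents 428.2, domestic pension funds' purchases of foreign equities 320.6, borrowing by resident firms from foreign banks 402.3; capital account: acquisition of foreign patents and trademarks (non-produced assets) 26.0, debt forgiveness received from foreign official creditors 77.8, sale of embassy land to a foreign government 42.0.)

156.0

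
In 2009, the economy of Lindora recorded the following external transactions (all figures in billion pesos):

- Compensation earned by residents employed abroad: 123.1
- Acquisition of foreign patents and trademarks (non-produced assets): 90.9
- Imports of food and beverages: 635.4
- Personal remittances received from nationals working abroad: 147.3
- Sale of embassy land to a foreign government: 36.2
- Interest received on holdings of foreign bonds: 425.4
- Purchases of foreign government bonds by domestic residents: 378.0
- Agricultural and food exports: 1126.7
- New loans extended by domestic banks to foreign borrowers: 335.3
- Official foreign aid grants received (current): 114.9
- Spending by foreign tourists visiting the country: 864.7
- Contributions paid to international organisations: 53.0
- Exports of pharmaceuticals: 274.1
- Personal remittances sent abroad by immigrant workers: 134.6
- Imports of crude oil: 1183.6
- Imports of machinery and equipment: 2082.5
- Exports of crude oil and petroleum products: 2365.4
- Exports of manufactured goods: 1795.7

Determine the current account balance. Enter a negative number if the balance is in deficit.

3148.2

Goods: 2365.4 + 1126.7 + 274.1 - 1183.6 + 1795.7 - 2082.5 - 635.4 = 1660.4
Services: 864.7
Primary income: 123.1 + 425.4 = 548.5
Secondary income: 114.9 + 147.3 - 53.0 - 134.6 = 74.6
Current account = 1660.4 + 864.7 + 548.5 + 74.6 = 3148.2
(Excluded from the current account — capital account: acquisition of foreign patents and trademarks (non-produced assets) 90.9, sale of embassy land to a foreign government 36.2; financial account: purchases of foreign government bonds by domestic residents 378.0, new loans extended by domestic banks to foreign borrowers 335.3.)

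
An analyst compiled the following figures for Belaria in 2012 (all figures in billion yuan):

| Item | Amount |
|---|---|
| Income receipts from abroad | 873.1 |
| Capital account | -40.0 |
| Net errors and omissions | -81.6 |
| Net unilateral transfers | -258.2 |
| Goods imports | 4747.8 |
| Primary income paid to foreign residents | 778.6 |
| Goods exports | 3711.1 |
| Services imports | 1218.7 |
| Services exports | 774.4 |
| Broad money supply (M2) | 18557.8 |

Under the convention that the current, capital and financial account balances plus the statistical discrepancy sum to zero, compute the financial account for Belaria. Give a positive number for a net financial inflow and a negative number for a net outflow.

Goods balance = 3711.1 - 4747.8 = -1036.7
Services balance = 774.4 - 1218.7 = -444.3
Trade balance (goods + services) = -1036.7 + (-444.3) = -1481.0
Net primary income = 873.1 - 778.6 = 94.5
Net secondary income = -258.2
Current account = -1481.0 + 94.5 + (-258.2) = -1644.7
Financial account = -(-1644.7 + (-40.0) + (-81.6)) = 1766.3

1766.3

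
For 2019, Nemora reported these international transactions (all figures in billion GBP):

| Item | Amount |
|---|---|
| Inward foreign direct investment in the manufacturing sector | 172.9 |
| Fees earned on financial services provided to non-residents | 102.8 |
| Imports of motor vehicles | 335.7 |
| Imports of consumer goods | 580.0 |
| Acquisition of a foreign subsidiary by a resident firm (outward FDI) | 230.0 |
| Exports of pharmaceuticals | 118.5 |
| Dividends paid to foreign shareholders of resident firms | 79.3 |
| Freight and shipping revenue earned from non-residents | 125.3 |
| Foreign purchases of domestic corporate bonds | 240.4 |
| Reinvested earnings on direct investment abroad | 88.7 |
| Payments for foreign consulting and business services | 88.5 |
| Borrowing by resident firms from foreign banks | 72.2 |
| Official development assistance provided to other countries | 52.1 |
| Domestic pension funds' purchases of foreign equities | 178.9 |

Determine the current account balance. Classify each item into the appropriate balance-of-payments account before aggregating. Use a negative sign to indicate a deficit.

-700.3

Goods: -335.7 - 580.0 + 118.5 = -797.2
Services: 125.3 - 88.5 + 102.8 = 139.6
Primary income: 88.7 - 79.3 = 9.4
Secondary income: -52.1
Current account = (-797.2) + 139.6 + 9.4 + (-52.1) = -700.3
(Excluded from the current account — financial account: inward foreign direct investment in the manufacturing sector 172.9, acquisition of a foreign subsidiary by a resident firm (outward FDI) 230.0, foreign purchases of domestic corporate bonds 240.4, borrowing by resident firms from foreign banks 72.2, domestic pension funds' purchases of foreign equities 178.9.)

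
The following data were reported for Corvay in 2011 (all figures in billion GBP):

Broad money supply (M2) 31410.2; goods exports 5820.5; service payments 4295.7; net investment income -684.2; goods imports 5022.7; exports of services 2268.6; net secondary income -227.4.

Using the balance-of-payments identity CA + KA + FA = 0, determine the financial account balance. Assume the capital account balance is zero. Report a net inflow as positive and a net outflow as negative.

2140.9

Goods balance = 5820.5 - 5022.7 = 797.8
Services balance = 2268.6 - 4295.7 = -2027.1
Trade balance (goods + services) = 797.8 + (-2027.1) = -1229.3
Net primary income = -684.2
Net secondary income = -227.4
Current account = -1229.3 + (-684.2) + (-227.4) = -2140.9
Financial account = -(-2140.9) = 2140.9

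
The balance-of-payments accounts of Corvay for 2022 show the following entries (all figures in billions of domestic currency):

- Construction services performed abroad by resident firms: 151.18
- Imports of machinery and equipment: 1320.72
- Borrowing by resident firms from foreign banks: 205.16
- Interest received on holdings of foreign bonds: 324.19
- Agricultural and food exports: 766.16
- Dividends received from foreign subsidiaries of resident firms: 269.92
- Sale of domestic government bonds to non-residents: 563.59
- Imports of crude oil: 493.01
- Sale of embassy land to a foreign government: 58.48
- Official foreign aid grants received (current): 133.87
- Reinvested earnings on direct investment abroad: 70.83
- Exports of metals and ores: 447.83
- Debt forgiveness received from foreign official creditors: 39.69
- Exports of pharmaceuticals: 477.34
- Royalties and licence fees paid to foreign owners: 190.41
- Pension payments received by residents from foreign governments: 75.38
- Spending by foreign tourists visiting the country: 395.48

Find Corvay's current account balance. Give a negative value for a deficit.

1108.04

Goods: 477.34 - 1320.72 + 447.83 - 493.01 + 766.16 = -122.40
Services: -190.41 + 151.18 + 395.48 = 356.25
Primary income: 269.92 + 324.19 + 70.83 = 664.94
Secondary income: 133.87 + 75.38 = 209.25
Current account = (-122.40) + 356.25 + 664.94 + 209.25 = 1108.04
(Excluded from the current account — financial account: borrowing by resident firms from foreign banks 205.16, sale of domestic government bonds to non-residents 563.59; capital account: sale of embassy land to a foreign government 58.48, debt forgiveness received from foreign official creditors 39.69.)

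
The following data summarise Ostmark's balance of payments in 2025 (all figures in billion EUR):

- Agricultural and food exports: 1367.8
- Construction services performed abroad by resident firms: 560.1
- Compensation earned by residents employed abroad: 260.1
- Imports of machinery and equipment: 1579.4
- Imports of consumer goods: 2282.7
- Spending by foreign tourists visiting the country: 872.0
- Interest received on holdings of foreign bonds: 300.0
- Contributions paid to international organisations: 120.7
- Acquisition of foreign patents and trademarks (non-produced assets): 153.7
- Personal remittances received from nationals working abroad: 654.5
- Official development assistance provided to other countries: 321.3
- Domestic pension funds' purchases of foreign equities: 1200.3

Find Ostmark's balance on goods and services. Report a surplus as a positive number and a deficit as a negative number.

-1062.2

Goods: 1367.8 - 2282.7 - 1579.4 = -2494.3
Services: 872.0 + 560.1 = 1432.1
Trade balance = -2494.3 + 1432.1 = -1062.2
(Excluded from the trade balance — primary income: compensation earned by residents employed abroad 260.1, interest received on holdings of foreign bonds 300.0; secondary income: contributions paid to international organisations 120.7, personal remittances received from nationals working abroad 654.5, official development assistance provided to other countries 321.3; capital account: acquisition of foreign patents and trademarks (non-produced assets) 153.7; financial account: domestic pension funds' purchases of foreign equities 1200.3.)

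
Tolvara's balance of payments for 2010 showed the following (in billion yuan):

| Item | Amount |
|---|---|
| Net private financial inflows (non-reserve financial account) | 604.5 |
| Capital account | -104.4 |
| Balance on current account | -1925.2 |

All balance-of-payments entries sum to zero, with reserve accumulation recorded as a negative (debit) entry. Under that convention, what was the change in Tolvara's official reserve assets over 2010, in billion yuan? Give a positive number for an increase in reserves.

Official reserve transactions balance = -((-1925.2) + (-104.4) + 604.5) = 1425.1
An accumulation of reserves is recorded as a debit (negative entry), so the change in the stock of reserves is the negative of that balance.
Change in official reserves = -(1425.1) = -1425.1

-1425.1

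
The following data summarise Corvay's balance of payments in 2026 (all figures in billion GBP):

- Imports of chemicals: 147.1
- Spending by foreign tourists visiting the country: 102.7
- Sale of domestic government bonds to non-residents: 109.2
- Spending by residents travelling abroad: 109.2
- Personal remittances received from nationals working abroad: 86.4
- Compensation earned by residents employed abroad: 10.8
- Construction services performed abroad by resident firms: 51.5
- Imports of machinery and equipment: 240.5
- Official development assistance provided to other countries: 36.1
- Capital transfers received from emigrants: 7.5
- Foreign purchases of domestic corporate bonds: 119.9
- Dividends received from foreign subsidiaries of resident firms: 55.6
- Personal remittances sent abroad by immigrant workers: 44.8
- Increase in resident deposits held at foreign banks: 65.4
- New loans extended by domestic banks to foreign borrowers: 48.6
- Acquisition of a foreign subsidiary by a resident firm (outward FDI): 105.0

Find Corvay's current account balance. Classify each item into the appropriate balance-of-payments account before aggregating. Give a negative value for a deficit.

-270.7

Goods: -147.1 - 240.5 = -387.6
Services: 102.7 + 51.5 - 109.2 = 45.0
Primary income: 10.8 + 55.6 = 66.4
Secondary income: 86.4 - 36.1 - 44.8 = 5.5
Current account = (-387.6) + 45.0 + 66.4 + 5.5 = -270.7
(Excluded from the current account — financial account: sale of domestic government bonds to non-residents 109.2, foreign purchases of domestic corporate bonds 119.9, increase in resident deposits held at foreign banks 65.4, new loans extended by domestic banks to foreign borrowers 48.6, acquisition of a foreign subsidiary by a resident firm (outward FDI) 105.0; capital account: capital transfers received from emigrants 7.5.)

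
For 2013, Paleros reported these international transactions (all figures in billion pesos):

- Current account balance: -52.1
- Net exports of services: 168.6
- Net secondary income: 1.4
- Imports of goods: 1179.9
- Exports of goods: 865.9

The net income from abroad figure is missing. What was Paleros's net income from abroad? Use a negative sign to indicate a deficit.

Current account = goods balance + services balance + net primary income + net secondary income
Sum of the known components = -144.0
Net income from abroad = CA - (known components) = -52.1 - (-144.0) = 91.9

91.9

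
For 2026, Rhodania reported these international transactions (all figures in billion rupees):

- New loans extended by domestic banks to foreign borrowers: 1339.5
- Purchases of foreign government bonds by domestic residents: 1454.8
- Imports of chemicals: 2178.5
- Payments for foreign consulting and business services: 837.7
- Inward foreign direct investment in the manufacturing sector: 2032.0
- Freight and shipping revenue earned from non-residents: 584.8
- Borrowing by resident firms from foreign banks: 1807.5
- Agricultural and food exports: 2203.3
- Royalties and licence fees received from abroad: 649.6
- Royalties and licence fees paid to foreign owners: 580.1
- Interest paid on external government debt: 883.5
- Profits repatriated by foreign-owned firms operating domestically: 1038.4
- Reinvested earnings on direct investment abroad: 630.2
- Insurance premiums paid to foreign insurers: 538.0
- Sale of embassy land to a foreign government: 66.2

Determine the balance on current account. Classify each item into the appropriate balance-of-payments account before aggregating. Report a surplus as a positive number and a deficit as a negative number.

-1988.3

Goods: 2203.3 - 2178.5 = 24.8
Services: 584.8 - 580.1 + 649.6 - 538.0 - 837.7 = -721.4
Primary income: -1038.4 - 883.5 + 630.2 = -1291.7
Current account = 24.8 + (-721.4) + (-1291.7) = -1988.3
(Excluded from the current account — financial account: new loans extended by domestic banks to foreign borrowers 1339.5, purchases of foreign government bonds by domestic residents 1454.8, inward foreign direct investment in the manufacturing sector 2032.0, borrowing by resident firms from foreign banks 1807.5; capital account: sale of embassy land to a foreign government 66.2.)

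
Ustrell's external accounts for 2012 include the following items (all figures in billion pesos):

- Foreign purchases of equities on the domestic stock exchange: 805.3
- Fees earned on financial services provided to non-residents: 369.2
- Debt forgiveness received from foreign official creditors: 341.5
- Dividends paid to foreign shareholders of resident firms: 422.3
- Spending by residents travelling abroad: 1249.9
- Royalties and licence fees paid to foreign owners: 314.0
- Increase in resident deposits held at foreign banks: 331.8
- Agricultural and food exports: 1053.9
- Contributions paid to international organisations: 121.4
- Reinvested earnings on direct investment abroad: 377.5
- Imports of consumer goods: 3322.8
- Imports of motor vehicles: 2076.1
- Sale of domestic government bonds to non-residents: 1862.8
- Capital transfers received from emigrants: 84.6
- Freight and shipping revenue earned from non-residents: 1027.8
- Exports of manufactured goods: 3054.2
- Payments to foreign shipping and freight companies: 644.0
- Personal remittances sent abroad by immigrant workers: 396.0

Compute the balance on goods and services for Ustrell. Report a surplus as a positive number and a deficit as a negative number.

Goods: -2076.1 + 1053.9 - 3322.8 + 3054.2 = -1290.8
Services: 1027.8 - 644.0 - 1249.9 - 314.0 + 369.2 = -810.9
Trade balance = -1290.8 + (-810.9) = -2101.7
(Excluded from the trade balance — financial account: foreign purchases of equities on the domestic stock exchange 805.3, increase in resident deposits held at foreign banks 331.8, sale of domestic government bonds to non-residents 1862.8; capital account: debt forgiveness received from foreign official creditors 341.5, capital transfers received from emigrants 84.6; primary income: dividends paid to foreign shareholders of resident firms 422.3, reinvested earnings on direct investment abroad 377.5; secondary income: contributions paid to international organisations 121.4, personal remittances sent abroad by immigrant workers 396.0.)

-2101.7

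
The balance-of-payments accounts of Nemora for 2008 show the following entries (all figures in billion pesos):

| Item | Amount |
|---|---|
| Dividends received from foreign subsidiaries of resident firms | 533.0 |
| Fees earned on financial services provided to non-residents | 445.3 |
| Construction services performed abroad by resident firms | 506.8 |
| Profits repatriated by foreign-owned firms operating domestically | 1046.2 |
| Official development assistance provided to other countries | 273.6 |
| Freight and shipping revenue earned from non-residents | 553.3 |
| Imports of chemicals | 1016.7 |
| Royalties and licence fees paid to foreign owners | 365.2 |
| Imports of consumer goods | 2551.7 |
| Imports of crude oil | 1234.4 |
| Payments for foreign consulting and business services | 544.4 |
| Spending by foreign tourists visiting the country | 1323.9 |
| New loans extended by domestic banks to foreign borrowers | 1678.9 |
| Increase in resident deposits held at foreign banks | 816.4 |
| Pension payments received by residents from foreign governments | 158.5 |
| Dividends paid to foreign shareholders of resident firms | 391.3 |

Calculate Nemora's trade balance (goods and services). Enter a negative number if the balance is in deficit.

Goods: -2551.7 - 1234.4 - 1016.7 = -4802.8
Services: 506.8 - 544.4 + 445.3 + 553.3 - 365.2 + 1323.9 = 1919.7
Trade balance = -4802.8 + 1919.7 = -2883.1
(Excluded from the trade balance — primary income: dividends received from foreign subsidiaries of resident firms 533.0, profits repatriated by foreign-owned firms operating domestically 1046.2, dividends paid to foreign shareholders of resident firms 391.3; secondary income: official development assistance provided to other countries 273.6, pension payments received by residents from foreign governments 158.5; financial account: new loans extended by domestic banks to foreign borrowers 1678.9, increase in resident deposits held at foreign banks 816.4.)

-2883.1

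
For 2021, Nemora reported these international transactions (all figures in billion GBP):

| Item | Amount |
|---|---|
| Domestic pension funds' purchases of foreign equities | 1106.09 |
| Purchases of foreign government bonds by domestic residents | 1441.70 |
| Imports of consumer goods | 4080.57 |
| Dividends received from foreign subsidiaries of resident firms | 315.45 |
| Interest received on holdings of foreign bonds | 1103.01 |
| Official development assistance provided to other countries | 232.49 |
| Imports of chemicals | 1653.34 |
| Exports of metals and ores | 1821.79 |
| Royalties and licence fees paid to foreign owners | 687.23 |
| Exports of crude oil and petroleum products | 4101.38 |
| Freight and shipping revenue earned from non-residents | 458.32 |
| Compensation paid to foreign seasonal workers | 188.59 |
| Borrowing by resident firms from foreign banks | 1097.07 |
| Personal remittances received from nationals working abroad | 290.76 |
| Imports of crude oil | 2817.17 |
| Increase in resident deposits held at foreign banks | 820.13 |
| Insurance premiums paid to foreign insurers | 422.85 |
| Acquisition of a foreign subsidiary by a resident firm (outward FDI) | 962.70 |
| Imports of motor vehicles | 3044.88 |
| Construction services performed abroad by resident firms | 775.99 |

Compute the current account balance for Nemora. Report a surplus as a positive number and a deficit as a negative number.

Goods: 4101.38 - 3044.88 + 1821.79 - 4080.57 - 1653.34 - 2817.17 = -5672.79
Services: -422.85 + 775.99 + 458.32 - 687.23 = 124.23
Primary income: 315.45 - 188.59 + 1103.01 = 1229.87
Secondary income: -232.49 + 290.76 = 58.27
Current account = (-5672.79) + 124.23 + 1229.87 + 58.27 = -4260.42
(Excluded from the current account — financial account: domestic pension funds' purchases of foreign equities 1106.09, purchases of foreign government bonds by domestic residents 1441.70, borrowing by resident firms from foreign banks 1097.07, increase in resident deposits held at foreign banks 820.13, acquisition of a foreign subsidiary by a resident firm (outward FDI) 962.70.)

-4260.42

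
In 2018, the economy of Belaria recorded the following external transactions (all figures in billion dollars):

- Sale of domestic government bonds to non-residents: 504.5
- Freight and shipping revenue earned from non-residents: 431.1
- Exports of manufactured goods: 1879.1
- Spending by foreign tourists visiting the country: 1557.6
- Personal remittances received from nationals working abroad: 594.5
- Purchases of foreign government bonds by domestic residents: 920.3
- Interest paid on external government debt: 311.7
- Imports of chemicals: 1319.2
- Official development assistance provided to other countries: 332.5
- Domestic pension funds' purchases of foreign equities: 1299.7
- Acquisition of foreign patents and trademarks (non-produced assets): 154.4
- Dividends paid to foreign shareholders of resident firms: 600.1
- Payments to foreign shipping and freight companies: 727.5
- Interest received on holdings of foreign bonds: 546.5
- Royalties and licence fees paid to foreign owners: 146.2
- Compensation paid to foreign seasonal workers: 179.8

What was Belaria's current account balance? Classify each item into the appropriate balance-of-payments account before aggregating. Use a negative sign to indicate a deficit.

Goods: 1879.1 - 1319.2 = 559.9
Services: -146.2 + 1557.6 - 727.5 + 431.1 = 1115.0
Primary income: -311.7 - 179.8 + 546.5 - 600.1 = -545.1
Secondary income: 594.5 - 332.5 = 262.0
Current account = 559.9 + 1115.0 + (-545.1) + 262.0 = 1391.8
(Excluded from the current account — financial account: sale of domestic government bonds to non-residents 504.5, purchases of foreign government bonds by domestic residents 920.3, domestic pension funds' purchases of foreign equities 1299.7; capital account: acquisition of foreign patents and trademarks (non-produced assets) 154.4.)

1391.8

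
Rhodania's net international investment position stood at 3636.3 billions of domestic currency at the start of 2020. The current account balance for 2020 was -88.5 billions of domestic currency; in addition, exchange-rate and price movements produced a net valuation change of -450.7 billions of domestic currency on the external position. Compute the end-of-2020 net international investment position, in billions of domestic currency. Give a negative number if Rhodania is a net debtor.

Change in NIIP = current account + net valuation change = -88.5 + (-450.7) = -539.2
End-of-year NIIP = 3636.3 + (-539.2) = 3097.1

3097.1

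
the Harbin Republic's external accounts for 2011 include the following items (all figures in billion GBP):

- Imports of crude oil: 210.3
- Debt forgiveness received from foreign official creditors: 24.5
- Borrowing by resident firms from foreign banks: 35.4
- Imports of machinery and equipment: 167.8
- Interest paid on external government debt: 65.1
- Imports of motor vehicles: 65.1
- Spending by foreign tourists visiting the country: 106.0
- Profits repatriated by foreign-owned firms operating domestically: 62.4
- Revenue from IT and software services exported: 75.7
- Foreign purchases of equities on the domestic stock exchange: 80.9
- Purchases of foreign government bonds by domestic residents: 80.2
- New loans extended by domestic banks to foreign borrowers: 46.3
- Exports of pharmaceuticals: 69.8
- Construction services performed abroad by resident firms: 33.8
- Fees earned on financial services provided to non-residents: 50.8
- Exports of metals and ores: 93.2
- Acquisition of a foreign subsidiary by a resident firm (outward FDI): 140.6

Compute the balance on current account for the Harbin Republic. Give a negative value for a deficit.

-141.4

Goods: 69.8 + 93.2 - 210.3 - 167.8 - 65.1 = -280.2
Services: 50.8 + 33.8 + 75.7 + 106.0 = 266.3
Primary income: -62.4 - 65.1 = -127.5
Current account = (-280.2) + 266.3 + (-127.5) = -141.4
(Excluded from the current account — capital account: debt forgiveness received from foreign official creditors 24.5; financial account: borrowing by resident firms from foreign banks 35.4, foreign purchases of equities on the domestic stock exchange 80.9, purchases of foreign government bonds by domestic residents 80.2, new loans extended by domestic banks to foreign borrowers 46.3, acquisition of a foreign subsidiary by a resident firm (outward FDI) 140.6.)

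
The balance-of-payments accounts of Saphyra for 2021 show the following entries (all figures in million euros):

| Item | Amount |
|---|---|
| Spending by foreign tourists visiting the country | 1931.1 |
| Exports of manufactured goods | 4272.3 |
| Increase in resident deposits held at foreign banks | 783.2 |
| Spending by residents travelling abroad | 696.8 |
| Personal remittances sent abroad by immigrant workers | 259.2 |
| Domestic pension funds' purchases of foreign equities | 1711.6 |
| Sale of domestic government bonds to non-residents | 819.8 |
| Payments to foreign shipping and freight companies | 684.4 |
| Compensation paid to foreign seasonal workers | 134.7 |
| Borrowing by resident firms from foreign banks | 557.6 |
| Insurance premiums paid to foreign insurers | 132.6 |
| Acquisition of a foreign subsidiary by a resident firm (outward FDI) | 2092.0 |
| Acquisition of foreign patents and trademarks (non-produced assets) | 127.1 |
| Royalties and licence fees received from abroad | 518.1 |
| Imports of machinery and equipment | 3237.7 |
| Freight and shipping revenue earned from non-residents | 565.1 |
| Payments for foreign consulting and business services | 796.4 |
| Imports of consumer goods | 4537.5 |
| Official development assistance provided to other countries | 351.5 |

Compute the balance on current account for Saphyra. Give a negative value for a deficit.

-3544.2

Goods: 4272.3 - 3237.7 - 4537.5 = -3502.9
Services: -696.8 + 1931.1 - 796.4 - 684.4 + 565.1 + 518.1 - 132.6 = 704.1
Primary income: -134.7
Secondary income: -259.2 - 351.5 = -610.7
Current account = (-3502.9) + 704.1 + (-134.7) + (-610.7) = -3544.2
(Excluded from the current account — financial account: increase in resident deposits held at foreign banks 783.2, domestic pension funds' purchases of foreign equities 1711.6, sale of domestic government bonds to non-residents 819.8, borrowing by resident firms from foreign banks 557.6, acquisition of a foreign subsidiary by a resident firm (outward FDI) 2092.0; capital account: acquisition of foreign patents and trademarks (non-produced assets) 127.1.)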